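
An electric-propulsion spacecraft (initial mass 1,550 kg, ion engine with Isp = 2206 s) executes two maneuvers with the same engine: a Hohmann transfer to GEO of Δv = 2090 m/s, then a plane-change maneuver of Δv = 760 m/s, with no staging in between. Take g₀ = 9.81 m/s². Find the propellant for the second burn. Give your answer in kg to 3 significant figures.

v_e = Isp · g₀ = 2206 × 9.81 = 21640.9 m/s.
After the first burn: m = 1550 × exp(−2090/21640.9) = 1550 × 0.90794 = 1,407.31 kg.
After the second burn: m = 1,407.31 × exp(−760/21640.9) = 1,407.31 × 0.96549 = 1,358.74 kg.
Second-burn propellant = 1,407.31 − 1,358.74 = 48.57 kg.

propellant for the second burn ≈ 48.6 kg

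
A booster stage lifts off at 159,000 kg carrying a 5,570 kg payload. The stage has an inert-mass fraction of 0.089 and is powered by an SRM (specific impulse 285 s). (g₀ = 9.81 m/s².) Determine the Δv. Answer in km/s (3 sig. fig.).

Stage wet mass = m₀ − payload = 159,000 − 5,570 = 153,430 kg.
Stage dry mass = ε × stage wet mass = 0.089 × 153,430 = 13,655.3 kg.
Burnout mass m_f = stage dry + payload = 13,655.3 + 5,570 = 19,225.3 kg.
v_e = Isp · g₀ = 285 × 9.81 = 2795.9 m/s.
Δv = v_e · ln(159,000/19,225.3) = 2795.9 × ln(8.27) = 2795.9 × 2.1127 ≈ 5907 m/s.

Δv ≈ 5.91 km/s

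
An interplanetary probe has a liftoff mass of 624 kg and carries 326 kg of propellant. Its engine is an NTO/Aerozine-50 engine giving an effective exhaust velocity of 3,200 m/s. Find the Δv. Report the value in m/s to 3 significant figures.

Δv ≈ 2360 m/s

m_f = m₀ − m_prop = 624 − 326 = 298 kg.
Δv = v_e · ln(m₀/m_f) = 3200.0 × ln(2.094) = 3200.0 × 0.7391 ≈ 2365.0 m/s.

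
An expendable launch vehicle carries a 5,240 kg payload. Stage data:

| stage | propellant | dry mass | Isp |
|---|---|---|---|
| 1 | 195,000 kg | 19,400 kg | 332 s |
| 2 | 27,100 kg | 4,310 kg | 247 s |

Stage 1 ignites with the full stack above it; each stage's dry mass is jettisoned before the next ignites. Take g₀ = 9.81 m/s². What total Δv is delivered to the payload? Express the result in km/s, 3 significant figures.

Ignition mass of stage 1 = 195,000+19,400 + 27,100+4,310 + 5,240 = 251,050 kg.
Stage 1: m₀ = 251,050 kg, m_f = 251,050 − 195,000 = 56,050 kg; Δv = 332×9.81×ln(4.479) = 3256.9×1.4994 ≈ 4883 m/s.
Stage 2: m₀ = 36,650 kg, m_f = 36,650 − 27,100 = 9,550 kg; Δv = 247×9.81×ln(3.838) = 2423.1×1.3449 ≈ 3259 m/s.
Total Δv = 4883 + 3259 = 8142 m/s.

Δv ≈ 8.14 km/s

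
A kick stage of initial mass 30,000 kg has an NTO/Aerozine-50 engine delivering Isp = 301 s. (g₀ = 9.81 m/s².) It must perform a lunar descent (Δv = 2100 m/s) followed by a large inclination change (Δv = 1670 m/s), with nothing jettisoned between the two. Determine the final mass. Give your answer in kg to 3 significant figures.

v_e = Isp · g₀ = 301 × 9.81 = 2952.8 m/s.
After the first burn: m = 30000 × exp(−2100/2952.8) = 30000 × 0.49106 = 14,731.8 kg.
After the second burn: m = 14,731.8 × exp(−1670/2952.8) = 14,731.8 × 0.56804 = 8,368.25 kg.

final mass ≈ 8370 kg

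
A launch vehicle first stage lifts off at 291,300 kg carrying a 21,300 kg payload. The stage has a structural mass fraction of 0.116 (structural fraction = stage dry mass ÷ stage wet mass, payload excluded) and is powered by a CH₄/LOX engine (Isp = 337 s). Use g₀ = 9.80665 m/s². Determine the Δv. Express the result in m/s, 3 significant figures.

Stage wet mass = m₀ − payload = 291,300 − 21,300 = 270,000 kg.
Stage dry mass = ε × stage wet mass = 0.116 × 270,000 = 31,320 kg.
Burnout mass m_f = stage dry + payload = 31,320 + 21,300 = 52,620 kg.
v_e = Isp · g₀ = 337 × 9.80665 = 3304.8 m/s.
Δv = v_e · ln(291,300/52,620) = 3304.8 × ln(5.536) = 3304.8 × 1.7113 ≈ 5655 m/s.

Δv ≈ 5660 m/s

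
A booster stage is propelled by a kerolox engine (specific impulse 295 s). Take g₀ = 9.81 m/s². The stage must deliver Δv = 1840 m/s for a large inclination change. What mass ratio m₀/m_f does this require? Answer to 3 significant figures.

v_e = Isp · g₀ = 295 × 9.81 = 2894.0 m/s.
m₀/m_f = exp(Δv / v_e) = exp(1840 / 2894.0) = exp(0.6358) = 1.8885.

mass ratio ≈ 1.89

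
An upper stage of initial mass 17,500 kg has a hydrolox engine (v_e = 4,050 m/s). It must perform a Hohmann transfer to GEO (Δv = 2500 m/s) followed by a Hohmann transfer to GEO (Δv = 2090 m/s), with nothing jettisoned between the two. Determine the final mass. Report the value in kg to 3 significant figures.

final mass ≈ 5630 kg

After the first burn: m = 17500 × exp(−2500/4050.0) = 17500 × 0.53941 = 9,439.68 kg.
After the second burn: m = 9,439.68 × exp(−2090/4050.0) = 9,439.68 × 0.59687 = 5,634.26 kg.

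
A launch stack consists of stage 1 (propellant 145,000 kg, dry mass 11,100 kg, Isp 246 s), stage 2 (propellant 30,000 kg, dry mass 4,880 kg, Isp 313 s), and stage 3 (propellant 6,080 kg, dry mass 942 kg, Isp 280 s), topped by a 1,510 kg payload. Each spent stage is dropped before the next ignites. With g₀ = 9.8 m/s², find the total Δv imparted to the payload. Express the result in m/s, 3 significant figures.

Ignition mass of stage 1 = 145,000+11,100 + 30,000+4,880 + 6,080+942 + 1,510 = 199,512 kg.
Stage 1: m₀ = 199,512 kg, m_f = 199,512 − 145,000 = 54,512 kg; Δv = 246×9.8×ln(3.66) = 2410.8×1.2975 ≈ 3128 m/s.
Stage 2: m₀ = 43,412 kg, m_f = 43,412 − 30,000 = 13,412 kg; Δv = 313×9.8×ln(3.237) = 3067.4×1.1746 ≈ 3603 m/s.
Stage 3: m₀ = 8,532 kg, m_f = 8,532 − 6,080 = 2,452 kg; Δv = 280×9.8×ln(3.48) = 2744.0×1.2469 ≈ 3422 m/s.
Total Δv = 3128 + 3603 + 3422 = 10153 m/s.

Δv ≈ 10200 m/s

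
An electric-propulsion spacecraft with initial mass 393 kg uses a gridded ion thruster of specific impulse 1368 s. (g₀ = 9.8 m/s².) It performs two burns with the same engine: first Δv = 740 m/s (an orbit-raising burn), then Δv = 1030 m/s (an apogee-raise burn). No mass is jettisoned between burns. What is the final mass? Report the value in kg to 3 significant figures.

final mass ≈ 344 kg

v_e = Isp · g₀ = 1368 × 9.8 = 13406.4 m/s.
After the first burn: m = 393 × exp(−740/13406.4) = 393 × 0.94630 = 371.896 kg.
After the second burn: m = 371.896 × exp(−1030/13406.4) = 371.896 × 0.92605 = 344.394 kg.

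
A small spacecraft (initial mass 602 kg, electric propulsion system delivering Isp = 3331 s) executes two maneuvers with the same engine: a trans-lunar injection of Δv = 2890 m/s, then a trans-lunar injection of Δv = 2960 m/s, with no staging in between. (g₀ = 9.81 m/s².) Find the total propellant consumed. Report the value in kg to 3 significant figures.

v_e = Isp · g₀ = 3331 × 9.81 = 32677.1 m/s.
After the first burn: m = 602 × exp(−2890/32677.1) = 602 × 0.91536 = 551.047 kg.
After the second burn: m = 551.047 × exp(−2960/32677.1) = 551.047 × 0.91340 = 503.326 kg.
Total propellant = m₀ − m_final = 602 − 503.326 = 98.674 kg.

total propellant consumed ≈ 98.7 kg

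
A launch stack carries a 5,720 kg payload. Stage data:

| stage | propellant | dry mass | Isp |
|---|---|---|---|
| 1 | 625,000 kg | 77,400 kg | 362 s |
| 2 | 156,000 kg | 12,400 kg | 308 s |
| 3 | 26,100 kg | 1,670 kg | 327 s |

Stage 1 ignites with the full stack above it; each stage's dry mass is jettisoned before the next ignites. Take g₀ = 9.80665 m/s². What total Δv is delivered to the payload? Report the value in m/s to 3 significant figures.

Δv ≈ 13500 m/s

Ignition mass of stage 1 = 625,000+77,400 + 156,000+12,400 + 26,100+1,670 + 5,720 = 904,290 kg.
Stage 1: m₀ = 904,290 kg, m_f = 904,290 − 625,000 = 279,290 kg; Δv = 362×9.80665×ln(3.238) = 3550.0×1.1749 ≈ 4171 m/s.
Stage 2: m₀ = 201,890 kg, m_f = 201,890 − 156,000 = 45,890 kg; Δv = 308×9.80665×ln(4.399) = 3020.4×1.4815 ≈ 4475 m/s.
Stage 3: m₀ = 33,490 kg, m_f = 33,490 − 26,100 = 7,390 kg; Δv = 327×9.80665×ln(4.532) = 3206.8×1.5111 ≈ 4846 m/s.
Total Δv = 4171 + 4475 + 4846 = 13492 m/s.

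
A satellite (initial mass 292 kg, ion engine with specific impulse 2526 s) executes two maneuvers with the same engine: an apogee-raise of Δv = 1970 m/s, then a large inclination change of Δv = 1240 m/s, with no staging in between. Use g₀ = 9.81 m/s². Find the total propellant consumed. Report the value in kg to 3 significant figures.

total propellant consumed ≈ 35.5 kg

v_e = Isp · g₀ = 2526 × 9.81 = 24780.1 m/s.
After the first burn: m = 292 × exp(−1970/24780.1) = 292 × 0.92358 = 269.685 kg.
After the second burn: m = 269.685 × exp(−1240/24780.1) = 269.685 × 0.95119 = 256.522 kg.
Total propellant = m₀ − m_final = 292 − 256.522 = 35.478 kg.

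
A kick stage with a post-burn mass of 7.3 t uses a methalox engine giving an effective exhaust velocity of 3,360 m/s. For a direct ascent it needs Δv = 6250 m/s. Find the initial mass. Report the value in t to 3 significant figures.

From the ideal rocket equation, m₀/m_f = exp(Δv / v_e) = exp(6250 / 3360.0) = exp(1.8601) = 6.4245.
m₀ = m_f × 6.4245 = 7.3 × 6.4245 = 46.8989 t.

initial mass ≈ 46.9 t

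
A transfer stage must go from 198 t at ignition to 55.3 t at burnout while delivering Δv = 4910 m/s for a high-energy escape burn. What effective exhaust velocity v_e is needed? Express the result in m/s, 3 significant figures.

ln(m₀/m_f) = ln(198000/55300) = ln(3.58) = 1.2755.
Using Δv = v_e ln(m₀/m_f): v_e = Δv / ln(m₀/m_f) = 4910 / 1.2755 = 3849.5 m/s.

v_e ≈ 3850 m/s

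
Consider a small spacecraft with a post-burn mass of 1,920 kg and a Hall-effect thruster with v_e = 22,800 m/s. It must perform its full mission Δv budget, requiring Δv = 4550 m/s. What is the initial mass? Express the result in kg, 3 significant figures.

initial mass ≈ 2340 kg

Rocket equation: m₀/m_f = exp(Δv / v_e) = exp(4550 / 22800.0) = exp(0.1996) = 1.2209.
m₀ = m_f × 1.2209 = 1,920 × 1.2209 = 2,344.13 kg.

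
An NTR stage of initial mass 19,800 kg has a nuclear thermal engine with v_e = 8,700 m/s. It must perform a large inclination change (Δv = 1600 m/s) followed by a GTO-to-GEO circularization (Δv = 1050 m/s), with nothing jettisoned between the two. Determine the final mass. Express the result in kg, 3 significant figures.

final mass ≈ 14600 kg

After the first burn: m = 19800 × exp(−1600/8700.0) = 19800 × 0.83201 = 16,473.8 kg.
After the second burn: m = 16,473.8 × exp(−1050/8700.0) = 16,473.8 × 0.88631 = 14,600.9 kg.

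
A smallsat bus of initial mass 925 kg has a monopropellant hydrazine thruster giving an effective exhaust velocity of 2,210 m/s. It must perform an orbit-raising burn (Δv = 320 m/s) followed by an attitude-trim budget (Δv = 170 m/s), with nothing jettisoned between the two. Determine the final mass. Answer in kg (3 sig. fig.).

final mass ≈ 741 kg

After the first burn: m = 925 × exp(−320/2210.0) = 925 × 0.86520 = 800.31 kg.
After the second burn: m = 800.31 × exp(−170/2210.0) = 800.31 × 0.92596 = 741.055 kg.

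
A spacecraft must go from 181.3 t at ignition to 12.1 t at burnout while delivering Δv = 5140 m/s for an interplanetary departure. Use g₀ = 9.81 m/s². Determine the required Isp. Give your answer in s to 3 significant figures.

ln(m₀/m_f) = ln(181300/12100) = ln(14.98) = 2.7069.
Using Δv = v_e ln(m₀/m_f): v_e = Δv / ln(m₀/m_f) = 5140 / 2.7069 = 1898.8 m/s.
Isp = v_e / g₀ = 1898.8 / 9.81 = 193.6 s.

Isp ≈ 194 s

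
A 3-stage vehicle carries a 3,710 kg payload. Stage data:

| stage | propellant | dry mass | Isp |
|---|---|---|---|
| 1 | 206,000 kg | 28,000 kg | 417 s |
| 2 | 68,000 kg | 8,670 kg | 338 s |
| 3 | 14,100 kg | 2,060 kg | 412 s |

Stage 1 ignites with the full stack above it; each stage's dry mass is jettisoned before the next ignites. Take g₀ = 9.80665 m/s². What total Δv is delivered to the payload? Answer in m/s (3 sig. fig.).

Ignition mass of stage 1 = 206,000+28,000 + 68,000+8,670 + 14,100+2,060 + 3,710 = 330,540 kg.
Stage 1: m₀ = 330,540 kg, m_f = 330,540 − 206,000 = 124,540 kg; Δv = 417×9.80665×ln(2.654) = 4089.4×0.9761 ≈ 3992 m/s.
Stage 2: m₀ = 96,540 kg, m_f = 96,540 − 68,000 = 28,540 kg; Δv = 338×9.80665×ln(3.383) = 3314.6×1.2187 ≈ 4039 m/s.
Stage 3: m₀ = 19,870 kg, m_f = 19,870 − 14,100 = 5,770 kg; Δv = 412×9.80665×ln(3.444) = 4040.3×1.2365 ≈ 4996 m/s.
Total Δv = 3992 + 4039 + 4996 = 13027 m/s.

Δv ≈ 13000 m/s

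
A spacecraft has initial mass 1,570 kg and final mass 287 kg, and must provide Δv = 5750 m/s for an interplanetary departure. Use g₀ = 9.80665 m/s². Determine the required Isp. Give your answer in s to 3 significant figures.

Isp ≈ 345 s

ln(m₀/m_f) = ln(1570/287) = ln(5.47) = 1.6993.
From the ideal rocket equation, v_e = Δv / ln(m₀/m_f) = 5750 / 1.6993 = 3383.6 m/s.
Isp = v_e / g₀ = 3383.6 / 9.80665 = 345.0 s.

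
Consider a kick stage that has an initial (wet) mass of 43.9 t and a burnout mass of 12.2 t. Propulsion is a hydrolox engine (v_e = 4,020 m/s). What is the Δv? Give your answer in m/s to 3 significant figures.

Δv ≈ 5150 m/s

Δv = v_e · ln(m₀/m_f) = 4020.0 × ln(3.598) = 4020.0 × 1.2805 ≈ 5147.5 m/s.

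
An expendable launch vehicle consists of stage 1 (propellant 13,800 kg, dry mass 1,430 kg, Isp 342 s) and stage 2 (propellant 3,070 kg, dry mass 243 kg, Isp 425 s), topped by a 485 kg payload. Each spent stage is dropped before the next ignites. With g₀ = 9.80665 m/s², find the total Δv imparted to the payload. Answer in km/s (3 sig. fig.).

Ignition mass of stage 1 = 13,800+1,430 + 3,070+243 + 485 = 19,028 kg.
Stage 1: m₀ = 19,028 kg, m_f = 19,028 − 13,800 = 5,228 kg; Δv = 342×9.80665×ln(3.64) = 3353.9×1.2919 ≈ 4333 m/s.
Stage 2: m₀ = 3,798 kg, m_f = 3,798 − 3,070 = 728 kg; Δv = 425×9.80665×ln(5.217) = 4167.8×1.6519 ≈ 6885 m/s.
Total Δv = 4333 + 6885 = 11218 m/s.

Δv ≈ 11.2 km/s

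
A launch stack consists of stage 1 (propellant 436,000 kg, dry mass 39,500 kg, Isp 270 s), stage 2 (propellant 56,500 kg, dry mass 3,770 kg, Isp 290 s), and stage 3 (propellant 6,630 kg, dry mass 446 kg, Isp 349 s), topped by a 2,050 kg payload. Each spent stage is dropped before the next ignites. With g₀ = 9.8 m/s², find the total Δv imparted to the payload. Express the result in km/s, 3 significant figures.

Ignition mass of stage 1 = 436,000+39,500 + 56,500+3,770 + 6,630+446 + 2,050 = 544,896 kg.
Stage 1: m₀ = 544,896 kg, m_f = 544,896 − 436,000 = 108,896 kg; Δv = 270×9.8×ln(5.004) = 2646.0×1.6102 ≈ 4261 m/s.
Stage 2: m₀ = 69,396 kg, m_f = 69,396 − 56,500 = 12,896 kg; Δv = 290×9.8×ln(5.381) = 2842.0×1.6829 ≈ 4783 m/s.
Stage 3: m₀ = 9,126 kg, m_f = 9,126 − 6,630 = 2,496 kg; Δv = 349×9.8×ln(3.656) = 3420.2×1.2964 ≈ 4434 m/s.
Total Δv = 4261 + 4783 + 4434 = 13478 m/s.

Δv ≈ 13.5 km/s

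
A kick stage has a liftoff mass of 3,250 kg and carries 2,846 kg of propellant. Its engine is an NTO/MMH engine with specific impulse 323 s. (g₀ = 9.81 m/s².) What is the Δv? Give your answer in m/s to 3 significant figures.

v_e = Isp · g₀ = 323 × 9.81 = 3168.6 m/s.
m_f = m₀ − m_prop = 3,250 − 2,846 = 404 kg.
Δv = v_e · ln(m₀/m_f) = 3168.6 × ln(8.045) = 3168.6 × 2.0850 ≈ 6606.6 m/s.

Δv ≈ 6610 m/s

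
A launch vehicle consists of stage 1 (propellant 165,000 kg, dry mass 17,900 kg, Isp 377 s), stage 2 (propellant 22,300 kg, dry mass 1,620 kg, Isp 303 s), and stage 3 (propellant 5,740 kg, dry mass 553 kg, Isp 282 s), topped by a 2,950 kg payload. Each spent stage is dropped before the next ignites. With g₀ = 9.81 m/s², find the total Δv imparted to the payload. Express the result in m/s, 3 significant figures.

Δv ≈ 11300 m/s

Ignition mass of stage 1 = 165,000+17,900 + 22,300+1,620 + 5,740+553 + 2,950 = 216,063 kg.
Stage 1: m₀ = 216,063 kg, m_f = 216,063 − 165,000 = 51,063 kg; Δv = 377×9.81×ln(4.231) = 3698.4×1.4425 ≈ 5335 m/s.
Stage 2: m₀ = 33,163 kg, m_f = 33,163 − 22,300 = 10,863 kg; Δv = 303×9.81×ln(3.053) = 2972.4×1.1161 ≈ 3317 m/s.
Stage 3: m₀ = 9,243 kg, m_f = 9,243 − 5,740 = 3,503 kg; Δv = 282×9.81×ln(2.639) = 2766.4×0.9702 ≈ 2684 m/s.
Total Δv = 5335 + 3317 + 2684 = 11336 m/s.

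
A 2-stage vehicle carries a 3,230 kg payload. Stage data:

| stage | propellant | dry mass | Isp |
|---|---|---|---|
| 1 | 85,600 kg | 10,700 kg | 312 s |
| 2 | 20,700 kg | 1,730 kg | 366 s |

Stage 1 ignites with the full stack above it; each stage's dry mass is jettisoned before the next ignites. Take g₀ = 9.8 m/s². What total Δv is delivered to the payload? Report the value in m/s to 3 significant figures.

Δv ≈ 9600 m/s

Ignition mass of stage 1 = 85,600+10,700 + 20,700+1,730 + 3,230 = 121,960 kg.
Stage 1: m₀ = 121,960 kg, m_f = 121,960 − 85,600 = 36,360 kg; Δv = 312×9.8×ln(3.354) = 3057.6×1.2102 ≈ 3700 m/s.
Stage 2: m₀ = 25,660 kg, m_f = 25,660 − 20,700 = 4,960 kg; Δv = 366×9.8×ln(5.173) = 3586.8×1.6435 ≈ 5895 m/s.
Total Δv = 3700 + 5895 = 9595 m/s.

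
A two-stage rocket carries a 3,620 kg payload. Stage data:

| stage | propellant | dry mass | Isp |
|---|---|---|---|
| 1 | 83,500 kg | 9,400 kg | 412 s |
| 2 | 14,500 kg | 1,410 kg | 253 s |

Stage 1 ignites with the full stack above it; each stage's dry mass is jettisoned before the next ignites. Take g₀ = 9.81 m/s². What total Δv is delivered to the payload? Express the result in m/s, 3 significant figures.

Ignition mass of stage 1 = 83,500+9,400 + 14,500+1,410 + 3,620 = 112,430 kg.
Stage 1: m₀ = 112,430 kg, m_f = 112,430 − 83,500 = 28,930 kg; Δv = 412×9.81×ln(3.886) = 4041.7×1.3575 ≈ 5486 m/s.
Stage 2: m₀ = 19,530 kg, m_f = 19,530 − 14,500 = 5,030 kg; Δv = 253×9.81×ln(3.883) = 2481.9×1.3565 ≈ 3367 m/s.
Total Δv = 5486 + 3367 = 8853 m/s.

Δv ≈ 8850 m/s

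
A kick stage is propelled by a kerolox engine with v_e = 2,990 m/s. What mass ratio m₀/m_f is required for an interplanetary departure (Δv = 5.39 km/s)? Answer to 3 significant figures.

From the ideal rocket equation, m₀/m_f = exp(Δv / v_e) = exp(5390 / 2990.0) = exp(1.8027) = 6.0659.

mass ratio ≈ 6.07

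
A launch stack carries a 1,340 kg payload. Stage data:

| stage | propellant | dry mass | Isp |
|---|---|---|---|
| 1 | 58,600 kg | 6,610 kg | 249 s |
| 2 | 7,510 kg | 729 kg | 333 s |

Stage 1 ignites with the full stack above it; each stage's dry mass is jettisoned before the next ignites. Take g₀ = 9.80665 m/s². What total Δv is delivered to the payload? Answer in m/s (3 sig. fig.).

Δv ≈ 8740 m/s

Ignition mass of stage 1 = 58,600+6,610 + 7,510+729 + 1,340 = 74,789 kg.
Stage 1: m₀ = 74,789 kg, m_f = 74,789 − 58,600 = 16,189 kg; Δv = 249×9.80665×ln(4.62) = 2441.9×1.5303 ≈ 3737 m/s.
Stage 2: m₀ = 9,579 kg, m_f = 9,579 − 7,510 = 2,069 kg; Δv = 333×9.80665×ln(4.63) = 3265.6×1.5325 ≈ 5005 m/s.
Total Δv = 3737 + 5005 = 8742 m/s.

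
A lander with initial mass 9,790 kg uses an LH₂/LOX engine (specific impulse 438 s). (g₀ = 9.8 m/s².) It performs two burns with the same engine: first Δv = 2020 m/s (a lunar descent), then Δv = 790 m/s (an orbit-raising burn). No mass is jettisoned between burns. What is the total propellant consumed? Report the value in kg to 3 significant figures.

total propellant consumed ≈ 4700 kg

v_e = Isp · g₀ = 438 × 9.8 = 4292.4 m/s.
After the first burn: m = 9790 × exp(−2020/4292.4) = 9790 × 0.62463 = 6,115.13 kg.
After the second burn: m = 6,115.13 × exp(−790/4292.4) = 6,115.13 × 0.83190 = 5,087.18 kg.
Total propellant = m₀ − m_final = 9790 − 5,087.18 = 4,702.82 kg.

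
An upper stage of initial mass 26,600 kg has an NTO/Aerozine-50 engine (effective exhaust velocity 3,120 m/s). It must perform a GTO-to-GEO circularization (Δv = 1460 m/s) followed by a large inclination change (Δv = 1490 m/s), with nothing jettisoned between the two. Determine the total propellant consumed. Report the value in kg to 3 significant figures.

After the first burn: m = 26600 × exp(−1460/3120.0) = 26600 × 0.62629 = 16,659.3 kg.
After the second burn: m = 16,659.3 × exp(−1490/3120.0) = 16,659.3 × 0.62029 = 10,333.6 kg.
Total propellant = m₀ − m_final = 26600 − 10,333.6 = 16,266.4 kg.

total propellant consumed ≈ 16300 kg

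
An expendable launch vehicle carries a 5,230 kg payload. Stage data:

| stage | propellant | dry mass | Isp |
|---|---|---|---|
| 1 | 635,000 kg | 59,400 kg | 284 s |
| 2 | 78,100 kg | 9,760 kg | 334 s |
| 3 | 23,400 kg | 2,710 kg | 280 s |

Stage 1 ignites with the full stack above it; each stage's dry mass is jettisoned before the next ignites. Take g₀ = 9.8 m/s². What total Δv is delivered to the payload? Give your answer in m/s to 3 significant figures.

Δv ≈ 11500 m/s

Ignition mass of stage 1 = 635,000+59,400 + 78,100+9,760 + 23,400+2,710 + 5,230 = 813,600 kg.
Stage 1: m₀ = 813,600 kg, m_f = 813,600 − 635,000 = 178,600 kg; Δv = 284×9.8×ln(4.555) = 2783.2×1.5163 ≈ 4220 m/s.
Stage 2: m₀ = 119,200 kg, m_f = 119,200 − 78,100 = 41,100 kg; Δv = 334×9.8×ln(2.9) = 3273.2×1.0648 ≈ 3485 m/s.
Stage 3: m₀ = 31,340 kg, m_f = 31,340 − 23,400 = 7,940 kg; Δv = 280×9.8×ln(3.947) = 2744.0×1.3730 ≈ 3767 m/s.
Total Δv = 4220 + 3485 + 3767 = 11472 m/s.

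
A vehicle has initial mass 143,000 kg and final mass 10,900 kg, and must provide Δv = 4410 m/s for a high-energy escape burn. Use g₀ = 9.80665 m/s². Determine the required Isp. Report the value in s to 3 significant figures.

Isp ≈ 175 s

ln(m₀/m_f) = ln(143000/10900) = ln(13.12) = 2.5741.
From the ideal rocket equation, v_e = Δv / ln(m₀/m_f) = 4410 / 2.5741 = 1713.2 m/s.
Isp = v_e / g₀ = 1713.2 / 9.80665 = 174.7 s.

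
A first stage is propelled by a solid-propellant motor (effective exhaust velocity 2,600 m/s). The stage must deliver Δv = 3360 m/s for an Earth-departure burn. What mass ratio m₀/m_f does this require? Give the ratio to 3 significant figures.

m₀/m_f = exp(Δv / v_e) = exp(3360 / 2600.0) = exp(1.2923) = 3.6412.

mass ratio ≈ 3.64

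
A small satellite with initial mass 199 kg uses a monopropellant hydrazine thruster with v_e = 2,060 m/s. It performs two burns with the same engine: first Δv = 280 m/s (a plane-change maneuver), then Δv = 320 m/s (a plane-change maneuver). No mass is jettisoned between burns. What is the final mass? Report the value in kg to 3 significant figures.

final mass ≈ 149 kg

After the first burn: m = 199 × exp(−280/2060.0) = 199 × 0.87291 = 173.709 kg.
After the second burn: m = 173.709 × exp(−320/2060.0) = 173.709 × 0.85612 = 148.716 kg.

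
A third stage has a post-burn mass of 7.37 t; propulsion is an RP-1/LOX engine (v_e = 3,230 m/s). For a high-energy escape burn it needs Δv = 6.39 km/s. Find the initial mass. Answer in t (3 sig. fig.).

initial mass ≈ 53.3 t

Using Δv = v_e ln(m₀/m_f): m₀/m_f = exp(Δv / v_e) = exp(6390 / 3230.0) = exp(1.9783) = 7.2306.
m₀ = m_f × 7.2306 = 7.37 × 7.2306 = 53.2895 t.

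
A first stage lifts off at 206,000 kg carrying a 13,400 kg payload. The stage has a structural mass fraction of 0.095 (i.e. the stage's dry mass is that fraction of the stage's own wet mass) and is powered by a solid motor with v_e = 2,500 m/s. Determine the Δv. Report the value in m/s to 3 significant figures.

Δv ≈ 4680 m/s

Stage wet mass = m₀ − payload = 206,000 − 13,400 = 192,600 kg.
Stage dry mass = ε × stage wet mass = 0.095 × 192,600 = 18,297 kg.
Burnout mass m_f = stage dry + payload = 18,297 + 13,400 = 31,697 kg.
Rocket equation: Δv = v_e · ln(206,000/31,697) = 2500.0 × ln(6.499) = 2500.0 × 1.8717 ≈ 4679 m/s.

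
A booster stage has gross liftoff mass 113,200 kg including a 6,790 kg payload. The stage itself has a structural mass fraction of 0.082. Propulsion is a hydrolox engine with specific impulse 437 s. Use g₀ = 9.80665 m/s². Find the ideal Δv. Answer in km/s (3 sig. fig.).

Stage wet mass = m₀ − payload = 113,200 − 6,790 = 106,410 kg.
Stage dry mass = ε × stage wet mass = 0.082 × 106,410 = 8,725.62 kg.
Burnout mass m_f = stage dry + payload = 8,725.62 + 6,790 = 15,515.62 kg.
v_e = Isp · g₀ = 437 × 9.80665 = 4285.5 m/s.
Rocket equation: Δv = v_e · ln(113,200/15,515.62) = 4285.5 × ln(7.296) = 4285.5 × 1.9873 ≈ 8517 m/s.

Δv ≈ 8.52 km/s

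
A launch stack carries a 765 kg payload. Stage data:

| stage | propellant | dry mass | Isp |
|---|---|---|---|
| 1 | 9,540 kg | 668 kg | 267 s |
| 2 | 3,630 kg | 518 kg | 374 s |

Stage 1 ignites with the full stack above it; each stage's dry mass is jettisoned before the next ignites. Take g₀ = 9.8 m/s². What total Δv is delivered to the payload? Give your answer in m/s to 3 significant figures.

Ignition mass of stage 1 = 9,540+668 + 3,630+518 + 765 = 15,121 kg.
Stage 1: m₀ = 15,121 kg, m_f = 15,121 − 9,540 = 5,581 kg; Δv = 267×9.8×ln(2.709) = 2616.6×0.9967 ≈ 2608 m/s.
Stage 2: m₀ = 4,913 kg, m_f = 4,913 − 3,630 = 1,283 kg; Δv = 374×9.8×ln(3.829) = 3665.2×1.3427 ≈ 4921 m/s.
Total Δv = 2608 + 4921 = 7529 m/s.

Δv ≈ 7530 m/s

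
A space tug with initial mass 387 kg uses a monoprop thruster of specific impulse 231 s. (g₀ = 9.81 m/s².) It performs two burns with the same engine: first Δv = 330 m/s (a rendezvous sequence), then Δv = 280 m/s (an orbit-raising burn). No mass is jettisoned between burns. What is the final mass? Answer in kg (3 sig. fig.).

final mass ≈ 296 kg

v_e = Isp · g₀ = 231 × 9.81 = 2266.1 m/s.
After the first burn: m = 387 × exp(−330/2266.1) = 387 × 0.86448 = 334.554 kg.
After the second burn: m = 334.554 × exp(−280/2266.1) = 334.554 × 0.88377 = 295.669 kg.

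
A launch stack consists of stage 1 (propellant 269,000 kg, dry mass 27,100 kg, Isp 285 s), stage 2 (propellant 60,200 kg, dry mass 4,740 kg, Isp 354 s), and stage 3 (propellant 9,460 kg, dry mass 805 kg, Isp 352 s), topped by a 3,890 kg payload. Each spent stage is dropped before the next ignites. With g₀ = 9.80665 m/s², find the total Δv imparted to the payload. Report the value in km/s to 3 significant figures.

Ignition mass of stage 1 = 269,000+27,100 + 60,200+4,740 + 9,460+805 + 3,890 = 375,195 kg.
Stage 1: m₀ = 375,195 kg, m_f = 375,195 − 269,000 = 106,195 kg; Δv = 285×9.80665×ln(3.533) = 2794.9×1.2622 ≈ 3528 m/s.
Stage 2: m₀ = 79,095 kg, m_f = 79,095 − 60,200 = 18,895 kg; Δv = 354×9.80665×ln(4.186) = 3471.6×1.4318 ≈ 4970 m/s.
Stage 3: m₀ = 14,155 kg, m_f = 14,155 − 9,460 = 4,695 kg; Δv = 352×9.80665×ln(3.015) = 3451.9×1.1036 ≈ 3809 m/s.
Total Δv = 3528 + 4970 + 3809 = 12307 m/s.

Δv ≈ 12.3 km/s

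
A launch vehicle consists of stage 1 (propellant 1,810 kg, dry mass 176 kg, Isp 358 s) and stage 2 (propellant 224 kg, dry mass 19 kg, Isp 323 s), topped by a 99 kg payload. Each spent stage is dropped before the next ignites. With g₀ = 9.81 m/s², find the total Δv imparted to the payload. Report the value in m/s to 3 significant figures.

Ignition mass of stage 1 = 1,810+176 + 224+19 + 99 = 2,328 kg.
Stage 1: m₀ = 2,328 kg, m_f = 2,328 − 1,810 = 518 kg; Δv = 358×9.81×ln(4.494) = 3512.0×1.5028 ≈ 5278 m/s.
Stage 2: m₀ = 342 kg, m_f = 342 − 224 = 118 kg; Δv = 323×9.81×ln(2.898) = 3168.6×1.0641 ≈ 3372 m/s.
Total Δv = 5278 + 3372 = 8650 m/s.

Δv ≈ 8650 m/s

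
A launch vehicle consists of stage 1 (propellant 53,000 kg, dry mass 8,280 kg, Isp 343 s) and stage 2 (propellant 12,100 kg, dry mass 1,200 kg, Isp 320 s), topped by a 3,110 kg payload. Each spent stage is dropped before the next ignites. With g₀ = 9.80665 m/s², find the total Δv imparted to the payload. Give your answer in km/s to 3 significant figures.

Ignition mass of stage 1 = 53,000+8,280 + 12,100+1,200 + 3,110 = 77,690 kg.
Stage 1: m₀ = 77,690 kg, m_f = 77,690 − 53,000 = 24,690 kg; Δv = 343×9.80665×ln(3.147) = 3363.7×1.1463 ≈ 3856 m/s.
Stage 2: m₀ = 16,410 kg, m_f = 16,410 − 12,100 = 4,310 kg; Δv = 320×9.80665×ln(3.807) = 3138.1×1.3370 ≈ 4196 m/s.
Total Δv = 3856 + 4196 = 8052 m/s.

Δv ≈ 8.05 km/s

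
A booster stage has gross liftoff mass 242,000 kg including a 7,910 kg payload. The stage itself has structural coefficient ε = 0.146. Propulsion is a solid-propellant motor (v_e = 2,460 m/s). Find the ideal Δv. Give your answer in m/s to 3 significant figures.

Stage wet mass = m₀ − payload = 242,000 − 7,910 = 234,090 kg.
Stage dry mass = ε × stage wet mass = 0.146 × 234,090 = 34,177.1 kg.
Burnout mass m_f = stage dry + payload = 34,177.1 + 7,910 = 42,087.1 kg.
By the Tsiolkovsky rocket equation, Δv = v_e · ln(242,000/42,087.1) = 2460.0 × ln(5.75) = 2460.0 × 1.7492 ≈ 4303 m/s.

Δv ≈ 4300 m/s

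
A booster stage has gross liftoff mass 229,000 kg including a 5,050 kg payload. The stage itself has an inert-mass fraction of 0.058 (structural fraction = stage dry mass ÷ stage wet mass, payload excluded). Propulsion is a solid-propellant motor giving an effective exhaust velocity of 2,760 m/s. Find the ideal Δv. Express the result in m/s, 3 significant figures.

Δv ≈ 7010 m/s

Stage wet mass = m₀ − payload = 229,000 − 5,050 = 223,950 kg.
Stage dry mass = ε × stage wet mass = 0.058 × 223,950 = 12,989.1 kg.
Burnout mass m_f = stage dry + payload = 12,989.1 + 5,050 = 18,039.1 kg.
By the Tsiolkovsky rocket equation, Δv = v_e · ln(229,000/18,039.1) = 2760.0 × ln(12.69) = 2760.0 × 2.5412 ≈ 7014 m/s.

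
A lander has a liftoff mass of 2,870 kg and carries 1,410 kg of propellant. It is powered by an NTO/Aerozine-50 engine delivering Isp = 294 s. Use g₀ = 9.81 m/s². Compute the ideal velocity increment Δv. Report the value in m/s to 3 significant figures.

Δv ≈ 1950 m/s

v_e = Isp · g₀ = 294 × 9.81 = 2884.1 m/s.
m_f = m₀ − m_prop = 2,870 − 1,410 = 1,460 kg.
From the ideal rocket equation, Δv = v_e · ln(m₀/m_f) = 2884.1 × ln(1.966) = 2884.1 × 0.6759 ≈ 1949.3 m/s.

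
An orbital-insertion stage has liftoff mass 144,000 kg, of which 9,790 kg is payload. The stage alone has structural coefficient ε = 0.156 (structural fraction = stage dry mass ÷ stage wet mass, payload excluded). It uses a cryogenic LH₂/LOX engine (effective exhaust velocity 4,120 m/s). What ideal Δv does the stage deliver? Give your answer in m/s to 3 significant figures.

Stage wet mass = m₀ − payload = 144,000 − 9,790 = 134,210 kg.
Stage dry mass = ε × stage wet mass = 0.156 × 134,210 = 20,936.8 kg.
Burnout mass m_f = stage dry + payload = 20,936.8 + 9,790 = 30,726.8 kg.
Δv = v_e · ln(144,000/30,726.8) = 4120.0 × ln(4.686) = 4120.0 × 1.5447 ≈ 6364 m/s.

Δv ≈ 6360 m/s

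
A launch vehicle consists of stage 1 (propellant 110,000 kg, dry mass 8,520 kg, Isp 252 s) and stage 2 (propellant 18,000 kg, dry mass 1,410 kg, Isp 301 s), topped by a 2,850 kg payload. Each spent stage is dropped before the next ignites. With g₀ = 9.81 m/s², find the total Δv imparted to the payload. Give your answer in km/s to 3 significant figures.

Ignition mass of stage 1 = 110,000+8,520 + 18,000+1,410 + 2,850 = 140,780 kg.
Stage 1: m₀ = 140,780 kg, m_f = 140,780 − 110,000 = 30,780 kg; Δv = 252×9.81×ln(4.574) = 2472.1×1.5203 ≈ 3758 m/s.
Stage 2: m₀ = 22,260 kg, m_f = 22,260 − 18,000 = 4,260 kg; Δv = 301×9.81×ln(5.225) = 2952.8×1.6535 ≈ 4883 m/s.
Total Δv = 3758 + 4883 = 8641 m/s.

Δv ≈ 8.64 km/s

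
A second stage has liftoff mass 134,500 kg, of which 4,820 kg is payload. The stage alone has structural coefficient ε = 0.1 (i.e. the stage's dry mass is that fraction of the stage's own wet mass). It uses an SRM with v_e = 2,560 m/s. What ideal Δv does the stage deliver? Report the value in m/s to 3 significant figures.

Δv ≈ 5180 m/s

Stage wet mass = m₀ − payload = 134,500 − 4,820 = 129,680 kg.
Stage dry mass = ε × stage wet mass = 0.1 × 129,680 = 12,968 kg.
Burnout mass m_f = stage dry + payload = 12,968 + 4,820 = 17,788 kg.
Δv = v_e · ln(134,500/17,788) = 2560.0 × ln(7.561) = 2560.0 × 2.0230 ≈ 5179 m/s.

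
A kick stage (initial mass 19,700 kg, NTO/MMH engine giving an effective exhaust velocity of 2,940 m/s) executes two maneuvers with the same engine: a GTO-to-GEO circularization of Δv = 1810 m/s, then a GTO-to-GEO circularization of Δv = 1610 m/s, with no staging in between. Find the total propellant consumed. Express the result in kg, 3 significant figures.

After the first burn: m = 19700 × exp(−1810/2940.0) = 19700 × 0.54029 = 10,643.7 kg.
After the second burn: m = 10,643.7 × exp(−1610/2940.0) = 10,643.7 × 0.57833 = 6,155.57 kg.
Total propellant = m₀ − m_final = 19700 − 6,155.57 = 13,544.43 kg.

total propellant consumed ≈ 13500 kg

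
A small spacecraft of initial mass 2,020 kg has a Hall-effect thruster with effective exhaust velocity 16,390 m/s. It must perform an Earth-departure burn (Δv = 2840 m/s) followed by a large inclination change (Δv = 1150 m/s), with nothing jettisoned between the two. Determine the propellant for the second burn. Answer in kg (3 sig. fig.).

After the first burn: m = 2020 × exp(−2840/16390.0) = 2020 × 0.84091 = 1,698.64 kg.
After the second burn: m = 1,698.64 × exp(−1150/16390.0) = 1,698.64 × 0.93224 = 1,583.54 kg.
Second-burn propellant = 1,698.64 − 1,583.54 = 115.1 kg.

propellant for the second burn ≈ 115 kg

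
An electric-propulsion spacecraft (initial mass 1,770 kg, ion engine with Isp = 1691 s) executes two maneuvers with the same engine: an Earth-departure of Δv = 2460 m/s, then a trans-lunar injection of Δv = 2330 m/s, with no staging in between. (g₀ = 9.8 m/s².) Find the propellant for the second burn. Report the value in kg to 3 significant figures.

v_e = Isp · g₀ = 1691 × 9.8 = 16571.8 m/s.
After the first burn: m = 1770 × exp(−2460/16571.8) = 1770 × 0.86205 = 1,525.83 kg.
After the second burn: m = 1,525.83 × exp(−2330/16571.8) = 1,525.83 × 0.86884 = 1,325.7 kg.
Second-burn propellant = 1,525.83 − 1,325.7 = 200.13 kg.

propellant for the second burn ≈ 200 kg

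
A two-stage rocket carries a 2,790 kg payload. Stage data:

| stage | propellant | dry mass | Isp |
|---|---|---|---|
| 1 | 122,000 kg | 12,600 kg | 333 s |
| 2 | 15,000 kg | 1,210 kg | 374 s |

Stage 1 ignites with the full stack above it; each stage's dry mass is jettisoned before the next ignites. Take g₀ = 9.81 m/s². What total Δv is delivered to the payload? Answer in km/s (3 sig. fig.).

Δv ≈ 10.9 km/s

Ignition mass of stage 1 = 122,000+12,600 + 15,000+1,210 + 2,790 = 153,600 kg.
Stage 1: m₀ = 153,600 kg, m_f = 153,600 − 122,000 = 31,600 kg; Δv = 333×9.81×ln(4.861) = 3266.7×1.5812 ≈ 5165 m/s.
Stage 2: m₀ = 19,000 kg, m_f = 19,000 − 15,000 = 4,000 kg; Δv = 374×9.81×ln(4.75) = 3668.9×1.5581 ≈ 5717 m/s.
Total Δv = 5165 + 5717 = 10882 m/s.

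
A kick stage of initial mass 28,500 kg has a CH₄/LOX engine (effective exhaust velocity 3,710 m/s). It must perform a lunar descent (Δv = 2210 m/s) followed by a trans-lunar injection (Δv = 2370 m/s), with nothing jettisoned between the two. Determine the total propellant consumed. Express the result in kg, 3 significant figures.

After the first burn: m = 28500 × exp(−2210/3710.0) = 28500 × 0.55118 = 15,708.6 kg.
After the second burn: m = 15,708.6 × exp(−2370/3710.0) = 15,708.6 × 0.52792 = 8,292.88 kg.
Total propellant = m₀ − m_final = 28500 − 8,292.88 = 20,207.12 kg.

total propellant consumed ≈ 20200 kg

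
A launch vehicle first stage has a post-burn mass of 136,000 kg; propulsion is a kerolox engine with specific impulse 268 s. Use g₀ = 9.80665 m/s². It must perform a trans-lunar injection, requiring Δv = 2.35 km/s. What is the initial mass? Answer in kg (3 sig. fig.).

initial mass ≈ 333000 kg

v_e = Isp · g₀ = 268 × 9.80665 = 2628.2 m/s.
Rocket equation: m₀/m_f = exp(Δv / v_e) = exp(2350 / 2628.2) = exp(0.8942) = 2.4453.
m₀ = m_f × 2.4453 = 136,000 × 2.4453 = 332,561 kg.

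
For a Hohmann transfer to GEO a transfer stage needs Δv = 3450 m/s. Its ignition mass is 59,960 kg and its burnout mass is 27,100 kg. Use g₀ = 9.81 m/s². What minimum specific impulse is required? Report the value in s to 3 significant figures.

ln(m₀/m_f) = ln(59960/27100) = ln(2.213) = 0.7941.
v_e = Δv / ln(m₀/m_f) = 3450 / 0.7941 = 4344.3 m/s.
Isp = v_e / g₀ = 4344.3 / 9.81 = 442.8 s.

Isp ≈ 443 s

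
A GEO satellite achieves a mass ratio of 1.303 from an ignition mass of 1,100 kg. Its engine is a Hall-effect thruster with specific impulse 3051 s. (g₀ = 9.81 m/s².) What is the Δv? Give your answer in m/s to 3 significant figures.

Δv ≈ 7920 m/s

v_e = Isp · g₀ = 3051 × 9.81 = 29930.3 m/s.
From the ideal rocket equation, Δv = v_e · ln(1.303) = 29930.3 × 0.2647 ≈ 7921.6 m/s.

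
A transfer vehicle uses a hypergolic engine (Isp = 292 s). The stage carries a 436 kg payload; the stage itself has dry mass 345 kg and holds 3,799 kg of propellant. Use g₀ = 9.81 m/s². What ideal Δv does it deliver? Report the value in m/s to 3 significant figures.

v_e = Isp · g₀ = 292 × 9.81 = 2864.5 m/s.
m₀ = payload + dry + propellant = 436 + 345 + 3,799 = 4,580 kg.
m_f = payload + dry = 436 + 345 = 781 kg.
From the ideal rocket equation, Δv = v_e · ln(m₀/m_f) = 2864.5 × ln(5.864) = 2864.5 × 1.7689 ≈ 5067.0 m/s.

Δv ≈ 5070 m/s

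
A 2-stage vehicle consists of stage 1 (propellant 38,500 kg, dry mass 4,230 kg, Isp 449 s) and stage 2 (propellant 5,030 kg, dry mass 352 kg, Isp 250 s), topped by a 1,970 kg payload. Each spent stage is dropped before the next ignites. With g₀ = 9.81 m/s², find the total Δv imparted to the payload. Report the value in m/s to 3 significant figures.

Δv ≈ 9280 m/s

Ignition mass of stage 1 = 38,500+4,230 + 5,030+352 + 1,970 = 50,082 kg.
Stage 1: m₀ = 50,082 kg, m_f = 50,082 − 38,500 = 11,582 kg; Δv = 449×9.81×ln(4.324) = 4404.7×1.4642 ≈ 6449 m/s.
Stage 2: m₀ = 7,352 kg, m_f = 7,352 − 5,030 = 2,322 kg; Δv = 250×9.81×ln(3.166) = 2452.5×1.1525 ≈ 2827 m/s.
Total Δv = 6449 + 2827 = 9276 m/s.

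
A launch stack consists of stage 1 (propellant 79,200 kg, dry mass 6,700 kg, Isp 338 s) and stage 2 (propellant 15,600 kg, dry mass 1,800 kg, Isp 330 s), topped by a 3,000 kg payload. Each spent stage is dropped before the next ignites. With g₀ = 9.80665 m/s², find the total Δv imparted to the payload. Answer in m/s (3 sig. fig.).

Δv ≈ 9210 m/s

Ignition mass of stage 1 = 79,200+6,700 + 15,600+1,800 + 3,000 = 106,300 kg.
Stage 1: m₀ = 106,300 kg, m_f = 106,300 − 79,200 = 27,100 kg; Δv = 338×9.80665×ln(3.923) = 3314.6×1.3667 ≈ 4530 m/s.
Stage 2: m₀ = 20,400 kg, m_f = 20,400 − 15,600 = 4,800 kg; Δv = 330×9.80665×ln(4.25) = 3236.2×1.4469 ≈ 4683 m/s.
Total Δv = 4530 + 4683 = 9213 m/s.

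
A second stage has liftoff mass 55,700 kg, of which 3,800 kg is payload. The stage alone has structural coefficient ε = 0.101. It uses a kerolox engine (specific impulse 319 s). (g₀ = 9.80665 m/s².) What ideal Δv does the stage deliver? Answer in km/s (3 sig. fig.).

Stage wet mass = m₀ − payload = 55,700 − 3,800 = 51,900 kg.
Stage dry mass = ε × stage wet mass = 0.101 × 51,900 = 5,241.9 kg.
Burnout mass m_f = stage dry + payload = 5,241.9 + 3,800 = 9,041.9 kg.
v_e = Isp · g₀ = 319 × 9.80665 = 3128.3 m/s.
Δv = v_e · ln(55,700/9,041.9) = 3128.3 × ln(6.16) = 3128.3 × 1.8181 ≈ 5688 m/s.

Δv ≈ 5.69 km/s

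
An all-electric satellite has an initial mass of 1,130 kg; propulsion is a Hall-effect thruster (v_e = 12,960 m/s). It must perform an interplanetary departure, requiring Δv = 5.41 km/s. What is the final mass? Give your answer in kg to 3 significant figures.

final mass ≈ 744 kg

From the ideal rocket equation, m₀/m_f = exp(Δv / v_e) = exp(5410 / 12960.0) = exp(0.4174) = 1.5181.
m_f = m₀ / 1.5181 = 1,130 / 1.5181 = 744.351 kg.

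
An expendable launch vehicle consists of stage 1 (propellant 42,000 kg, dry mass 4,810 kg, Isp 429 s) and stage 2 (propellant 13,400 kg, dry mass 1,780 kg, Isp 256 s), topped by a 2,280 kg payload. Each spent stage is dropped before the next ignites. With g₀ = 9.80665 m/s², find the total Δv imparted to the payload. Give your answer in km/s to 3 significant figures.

Ignition mass of stage 1 = 42,000+4,810 + 13,400+1,780 + 2,280 = 64,270 kg.
Stage 1: m₀ = 64,270 kg, m_f = 64,270 − 42,000 = 22,270 kg; Δv = 429×9.80665×ln(2.886) = 4207.1×1.0599 ≈ 4459 m/s.
Stage 2: m₀ = 17,460 kg, m_f = 17,460 − 13,400 = 4,060 kg; Δv = 256×9.80665×ln(4.3) = 2510.5×1.4587 ≈ 3662 m/s.
Total Δv = 4459 + 3662 = 8121 m/s.

Δv ≈ 8.12 km/s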